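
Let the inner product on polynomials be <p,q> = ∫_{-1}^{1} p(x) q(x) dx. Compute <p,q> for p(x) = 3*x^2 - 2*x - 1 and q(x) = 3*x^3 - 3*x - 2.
<p,q> = 8/5

Expand the product: p(x)·q(x) = 9*x^5 - 6*x^4 - 12*x^3 + 7*x + 2.
∫_{-1}^{1} of each monomial x^k gives [2/(k+1) if k even, 0 if k odd]. Integrating term-by-term (or equivalently evaluating the antiderivative F(x) = 3*x^6/2 - 6*x^5/5 - 3*x^4 + 7*x^2/2 + 2*x at the endpoints):
  F(1) − F(−1) = 14/5 − (6/5) = 8/5.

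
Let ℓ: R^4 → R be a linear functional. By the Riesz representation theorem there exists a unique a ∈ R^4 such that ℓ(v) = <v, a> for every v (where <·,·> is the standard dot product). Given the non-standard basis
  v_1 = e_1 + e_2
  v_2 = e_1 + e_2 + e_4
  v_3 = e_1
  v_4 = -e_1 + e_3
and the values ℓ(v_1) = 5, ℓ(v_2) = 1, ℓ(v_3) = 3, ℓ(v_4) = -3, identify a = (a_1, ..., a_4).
a = (3, 2, 0, -4)

Write a = (a_1, ..., a_4) in the standard basis. For each basis vector v_i, ℓ(v_i) = <v_i, a> is a linear equation in the a_j's. Collect the n equations into a matrix system V a = ℓ, where row i of V is v_i (expressed in the standard basis). Since V is invertible (lower-triangular with 1s on the diagonal, up to permutation), solve by back-substitution:
  V =
[[1, 1, 0, 0],
 [1, 1, 0, 1],
 [1, 0, 0, 0],
 [-1, 0, 1, 0]]
  V a = (5, 1, 3, -3)
Solving gives a = (3, 2, 0, -4).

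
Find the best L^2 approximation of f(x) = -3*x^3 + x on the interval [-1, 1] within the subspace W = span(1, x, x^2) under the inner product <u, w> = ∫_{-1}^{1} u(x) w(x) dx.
g(x) = -4*x/5

The best approximation g ∈ W is the orthogonal projection of f onto W. Writing g = a_0 + a_1 x + a_2 x^2, the coefficients solve the normal equations G · a = b where
  G_{ij} = <φ_i, φ_j> and b_i = <f, φ_i>, with φ_0 = 1, φ_1 = x, φ_2 = x^2.
G =
  [2, 0, 2/3]
  [0, 2/3, 0]
  [2/3, 0, 2/5],
b = (0, -8/15, 0).
Solving gives a_0 = 0, a_1 = -4/5, a_2 = 0, so
  g(x) = -4*x/5.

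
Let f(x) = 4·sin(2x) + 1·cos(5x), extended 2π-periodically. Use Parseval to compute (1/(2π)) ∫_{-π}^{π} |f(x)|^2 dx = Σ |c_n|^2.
Σ |c_n|^2 = 17/2

Expand |f|^2 and use orthogonality of {sin(nx), cos(mx)} on [-π, π]:
  ∫_{-π}^{π} sin(nx)^2 dx = π, ∫ cos(mx)^2 dx = π, and cross terms integrate to 0.
So ∫_{-π}^{π} f(x)^2 dx = 4^2 · π + 1^2 · π = (16 + 1)π.
Divide by 2π: (16 + 1)/2 = 17/2.
By Parseval, this equals Σ |c_n|^2.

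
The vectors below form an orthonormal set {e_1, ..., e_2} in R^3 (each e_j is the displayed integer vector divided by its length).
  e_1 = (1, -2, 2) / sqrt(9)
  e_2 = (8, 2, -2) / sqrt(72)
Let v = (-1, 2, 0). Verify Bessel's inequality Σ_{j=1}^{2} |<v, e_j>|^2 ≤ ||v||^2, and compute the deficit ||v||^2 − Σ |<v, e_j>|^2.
Σ |<v, e_j>|^2 = 3; ||v||^2 = 5; deficit = 2

Write each e_j = u_j / sqrt(<u_j, u_j>) where u_j is the displayed integer vector. Then <v, e_j> = <v, u_j> / sqrt(<u_j, u_j>), so |<v, e_j>|^2 = <v, u_j>^2 / <u_j, u_j>.
Coefficients: <v, e_1> = -5/sqrt(9), <v, e_2> = -4/sqrt(72).
Square and sum: Σ |<v, e_j>|^2 = 3.
Compute ||v||^2 = v·v = 5.
Deficit = 5 − 3 = 2 ≥ 0, confirming Bessel's inequality. (The deficit equals ||v − Σ <v,e_j> e_j||^2, the squared distance from v to span{e_j}.)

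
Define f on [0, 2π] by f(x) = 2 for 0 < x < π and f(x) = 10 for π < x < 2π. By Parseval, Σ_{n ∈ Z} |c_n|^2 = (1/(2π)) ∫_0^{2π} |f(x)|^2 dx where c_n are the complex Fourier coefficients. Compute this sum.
Σ |c_n|^2 = 52

Parseval equates the L^2 energy of f (normalised by 1/(2π)) with the ℓ^2 sum of its Fourier coefficients: (1/(2π)) ∫_0^{2π} |f|^2 = Σ |c_n|^2.
Compute the left side: (1/(2π)) [∫_0^π 2^2 dx + ∫_π^{2π} 10^2 dx] = (1/(2π)) · (4π + 100π) = (4 + 100)/2 = 52.
So Σ_{n ∈ Z} |c_n|^2 = 52.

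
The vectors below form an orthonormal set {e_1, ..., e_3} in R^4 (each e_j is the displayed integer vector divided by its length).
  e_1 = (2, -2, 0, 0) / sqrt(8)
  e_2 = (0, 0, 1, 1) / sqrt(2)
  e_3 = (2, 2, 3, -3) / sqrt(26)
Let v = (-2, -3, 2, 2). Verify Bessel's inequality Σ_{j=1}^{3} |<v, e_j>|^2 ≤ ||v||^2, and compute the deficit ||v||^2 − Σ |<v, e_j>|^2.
Σ |<v, e_j>|^2 = 321/26; ||v||^2 = 21; deficit = 225/26

Write each e_j = u_j / sqrt(<u_j, u_j>) where u_j is the displayed integer vector. Then <v, e_j> = <v, u_j> / sqrt(<u_j, u_j>), so |<v, e_j>|^2 = <v, u_j>^2 / <u_j, u_j>.
Coefficients: <v, e_1> = 2/sqrt(8), <v, e_2> = 4/sqrt(2), <v, e_3> = -10/sqrt(26).
Square and sum: Σ |<v, e_j>|^2 = 321/26.
Compute ||v||^2 = v·v = 21.
Deficit = 21 − 321/26 = 225/26 ≥ 0, confirming Bessel's inequality. (The deficit equals ||v − Σ <v,e_j> e_j||^2, the squared distance from v to span{e_j}.)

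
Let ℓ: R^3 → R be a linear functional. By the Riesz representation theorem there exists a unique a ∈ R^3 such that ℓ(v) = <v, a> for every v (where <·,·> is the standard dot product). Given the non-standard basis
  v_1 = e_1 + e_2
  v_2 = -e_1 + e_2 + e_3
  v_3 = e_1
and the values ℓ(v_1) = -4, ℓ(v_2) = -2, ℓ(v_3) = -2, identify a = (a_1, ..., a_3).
a = (-2, -2, -2)

Write a = (a_1, ..., a_3) in the standard basis. For each basis vector v_i, ℓ(v_i) = <v_i, a> is a linear equation in the a_j's. Collect the n equations into a matrix system V a = ℓ, where row i of V is v_i (expressed in the standard basis). Since V is invertible (lower-triangular with 1s on the diagonal, up to permutation), solve by back-substitution:
  V =
[[1, 1, 0],
 [-1, 1, 1],
 [1, 0, 0]]
  V a = (-4, -2, -2)
Solving gives a = (-2, -2, -2).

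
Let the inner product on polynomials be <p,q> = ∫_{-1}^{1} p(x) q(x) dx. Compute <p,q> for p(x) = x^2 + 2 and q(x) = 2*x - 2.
<p,q> = -28/3

Expand the product: p(x)·q(x) = 2*x^3 - 2*x^2 + 4*x - 4.
∫_{-1}^{1} of each monomial x^k gives [2/(k+1) if k even, 0 if k odd]. Integrating term-by-term (or equivalently evaluating the antiderivative F(x) = x^4/2 - 2*x^3/3 + 2*x^2 - 4*x at the endpoints):
  F(1) − F(−1) = -13/6 − (43/6) = -28/3.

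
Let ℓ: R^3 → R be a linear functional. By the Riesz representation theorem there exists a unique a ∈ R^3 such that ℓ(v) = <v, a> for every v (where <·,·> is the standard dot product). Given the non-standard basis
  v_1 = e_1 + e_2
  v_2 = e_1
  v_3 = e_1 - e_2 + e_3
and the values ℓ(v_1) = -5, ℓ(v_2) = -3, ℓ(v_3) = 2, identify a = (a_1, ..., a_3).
a = (-3, -2, 3)

Write a = (a_1, ..., a_3) in the standard basis. For each basis vector v_i, ℓ(v_i) = <v_i, a> is a linear equation in the a_j's. Collect the n equations into a matrix system V a = ℓ, where row i of V is v_i (expressed in the standard basis). Since V is invertible (lower-triangular with 1s on the diagonal, up to permutation), solve by back-substitution:
  V =
[[1, 1, 0],
 [1, 0, 0],
 [1, -1, 1]]
  V a = (-5, -3, 2)
Solving gives a = (-3, -2, 3).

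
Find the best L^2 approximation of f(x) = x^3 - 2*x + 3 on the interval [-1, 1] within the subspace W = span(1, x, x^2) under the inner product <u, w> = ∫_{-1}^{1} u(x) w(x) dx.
g(x) = 3 - 7*x/5

The best approximation g ∈ W is the orthogonal projection of f onto W. Writing g = a_0 + a_1 x + a_2 x^2, the coefficients solve the normal equations G · a = b where
  G_{ij} = <φ_i, φ_j> and b_i = <f, φ_i>, with φ_0 = 1, φ_1 = x, φ_2 = x^2.
G =
  [2, 0, 2/3]
  [0, 2/3, 0]
  [2/3, 0, 2/5],
b = (6, -14/15, 2).
Solving gives a_0 = 3, a_1 = -7/5, a_2 = 0, so
  g(x) = 3 - 7*x/5.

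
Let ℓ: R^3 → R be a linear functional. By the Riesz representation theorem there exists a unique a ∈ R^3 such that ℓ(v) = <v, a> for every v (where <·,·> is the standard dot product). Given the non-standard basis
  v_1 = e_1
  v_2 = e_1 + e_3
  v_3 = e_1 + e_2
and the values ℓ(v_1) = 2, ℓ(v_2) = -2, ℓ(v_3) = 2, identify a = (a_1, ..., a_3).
a = (2, 0, -4)

Write a = (a_1, ..., a_3) in the standard basis. For each basis vector v_i, ℓ(v_i) = <v_i, a> is a linear equation in the a_j's. Collect the n equations into a matrix system V a = ℓ, where row i of V is v_i (expressed in the standard basis). Since V is invertible (lower-triangular with 1s on the diagonal, up to permutation), solve by back-substitution:
  V =
[[1, 0, 0],
 [1, 0, 1],
 [1, 1, 0]]
  V a = (2, -2, 2)
Solving gives a = (2, 0, -4).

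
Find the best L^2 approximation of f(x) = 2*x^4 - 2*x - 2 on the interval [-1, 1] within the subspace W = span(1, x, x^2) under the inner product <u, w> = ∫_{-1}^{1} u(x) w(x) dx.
g(x) = 12*x^2/7 - 2*x - 76/35

The best approximation g ∈ W is the orthogonal projection of f onto W. Writing g = a_0 + a_1 x + a_2 x^2, the coefficients solve the normal equations G · a = b where
  G_{ij} = <φ_i, φ_j> and b_i = <f, φ_i>, with φ_0 = 1, φ_1 = x, φ_2 = x^2.
G =
  [2, 0, 2/3]
  [0, 2/3, 0]
  [2/3, 0, 2/5],
b = (-16/5, -4/3, -16/21).
Solving gives a_0 = -76/35, a_1 = -2, a_2 = 12/7, so
  g(x) = 12*x^2/7 - 2*x - 76/35.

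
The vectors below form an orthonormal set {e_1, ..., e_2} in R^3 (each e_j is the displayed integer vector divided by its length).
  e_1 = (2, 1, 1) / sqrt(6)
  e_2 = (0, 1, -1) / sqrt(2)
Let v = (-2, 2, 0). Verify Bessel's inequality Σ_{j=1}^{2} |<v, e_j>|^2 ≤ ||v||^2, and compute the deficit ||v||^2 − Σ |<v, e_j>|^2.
Σ |<v, e_j>|^2 = 8/3; ||v||^2 = 8; deficit = 16/3

Write each e_j = u_j / sqrt(<u_j, u_j>) where u_j is the displayed integer vector. Then <v, e_j> = <v, u_j> / sqrt(<u_j, u_j>), so |<v, e_j>|^2 = <v, u_j>^2 / <u_j, u_j>.
Coefficients: <v, e_1> = -2/sqrt(6), <v, e_2> = 2/sqrt(2).
Square and sum: Σ |<v, e_j>|^2 = 8/3.
Compute ||v||^2 = v·v = 8.
Deficit = 8 − 8/3 = 16/3 ≥ 0, confirming Bessel's inequality. (The deficit equals ||v − Σ <v,e_j> e_j||^2, the squared distance from v to span{e_j}.)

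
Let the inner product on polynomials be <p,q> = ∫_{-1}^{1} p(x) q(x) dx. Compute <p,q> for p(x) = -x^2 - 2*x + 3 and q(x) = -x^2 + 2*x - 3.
<p,q> = -304/15

Expand the product: p(x)·q(x) = x^4 - 4*x^2 + 12*x - 9.
∫_{-1}^{1} of each monomial x^k gives [2/(k+1) if k even, 0 if k odd]. Integrating term-by-term (or equivalently evaluating the antiderivative F(x) = x^5/5 - 4*x^3/3 + 6*x^2 - 9*x at the endpoints):
  F(1) − F(−1) = -62/15 − (242/15) = -304/15.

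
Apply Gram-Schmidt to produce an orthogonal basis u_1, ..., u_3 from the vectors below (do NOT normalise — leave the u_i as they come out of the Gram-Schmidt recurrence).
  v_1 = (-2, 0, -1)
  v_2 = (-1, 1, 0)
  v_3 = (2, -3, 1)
Orthogonal basis:
  u_1 = (-2, 0, -1)
  u_2 = (-1/5, 1, 2/5)
  u_3 = (-1/2, -1/2, 1)

Apply the Gram-Schmidt recurrence
  u_1 = v_1
  u_i = v_i − Σ_{j<i} ((v_i · u_j) / (u_j · u_j)) · u_j.

Step by step this gives:
  u_1 = (-2, 0, -1)
  u_2 = (-1/5, 1, 2/5)
  u_3 = (-1/2, -1/2, 1)

Orthogonality check:
  u_2 · u_1 = 0 (should be 0)
  u_3 · u_1 = 0 (should be 0)
  u_3 · u_2 = 0 (should be 0)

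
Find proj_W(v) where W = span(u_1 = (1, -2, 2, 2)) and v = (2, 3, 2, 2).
proj_W(v) = (4/13, -8/13, 8/13, 8/13)

Set up U = [u_1 | ... | u_1] ∈ R^(4×1). The projector onto W = col(U) is P = U (U^T U)^(-1) U^T.
Compute U^T U =
  [13],
and U^T v = (4).
Solve U^T U · c = U^T v for the coefficients: c = (4/13). The projection is proj_W(v) = U c.
Check: (v - proj_W(v)) · u_1 = 0  (should be 0).
Result: proj_W(v) = (4/13, -8/13, 8/13, 8/13).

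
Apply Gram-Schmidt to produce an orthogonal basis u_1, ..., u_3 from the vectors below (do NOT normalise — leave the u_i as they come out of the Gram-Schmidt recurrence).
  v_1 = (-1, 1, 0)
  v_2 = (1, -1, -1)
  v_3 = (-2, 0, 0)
Orthogonal basis:
  u_1 = (-1, 1, 0)
  u_2 = (0, 0, -1)
  u_3 = (-1, -1, 0)

Apply the Gram-Schmidt recurrence
  u_1 = v_1
  u_i = v_i − Σ_{j<i} ((v_i · u_j) / (u_j · u_j)) · u_j.

Step by step this gives:
  u_1 = (-1, 1, 0)
  u_2 = (0, 0, -1)
  u_3 = (-1, -1, 0)

Orthogonality check:
  u_2 · u_1 = 0 (should be 0)
  u_3 · u_1 = 0 (should be 0)
  u_3 · u_2 = 0 (should be 0)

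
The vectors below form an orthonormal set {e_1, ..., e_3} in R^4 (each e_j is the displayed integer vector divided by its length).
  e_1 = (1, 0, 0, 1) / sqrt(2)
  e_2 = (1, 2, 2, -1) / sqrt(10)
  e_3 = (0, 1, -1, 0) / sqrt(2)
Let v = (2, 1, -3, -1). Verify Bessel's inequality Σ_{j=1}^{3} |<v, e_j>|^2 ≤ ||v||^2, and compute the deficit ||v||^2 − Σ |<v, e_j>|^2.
Σ |<v, e_j>|^2 = 43/5; ||v||^2 = 15; deficit = 32/5

Write each e_j = u_j / sqrt(<u_j, u_j>) where u_j is the displayed integer vector. Then <v, e_j> = <v, u_j> / sqrt(<u_j, u_j>), so |<v, e_j>|^2 = <v, u_j>^2 / <u_j, u_j>.
Coefficients: <v, e_1> = 1/sqrt(2), <v, e_2> = -1/sqrt(10), <v, e_3> = 4/sqrt(2).
Square and sum: Σ |<v, e_j>|^2 = 43/5.
Compute ||v||^2 = v·v = 15.
Deficit = 15 − 43/5 = 32/5 ≥ 0, confirming Bessel's inequality. (The deficit equals ||v − Σ <v,e_j> e_j||^2, the squared distance from v to span{e_j}.)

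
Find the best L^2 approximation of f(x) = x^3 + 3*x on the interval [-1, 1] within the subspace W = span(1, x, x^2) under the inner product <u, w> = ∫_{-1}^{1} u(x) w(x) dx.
g(x) = 18*x/5

The best approximation g ∈ W is the orthogonal projection of f onto W. Writing g = a_0 + a_1 x + a_2 x^2, the coefficients solve the normal equations G · a = b where
  G_{ij} = <φ_i, φ_j> and b_i = <f, φ_i>, with φ_0 = 1, φ_1 = x, φ_2 = x^2.
G =
  [2, 0, 2/3]
  [0, 2/3, 0]
  [2/3, 0, 2/5],
b = (0, 12/5, 0).
Solving gives a_0 = 0, a_1 = 18/5, a_2 = 0, so
  g(x) = 18*x/5.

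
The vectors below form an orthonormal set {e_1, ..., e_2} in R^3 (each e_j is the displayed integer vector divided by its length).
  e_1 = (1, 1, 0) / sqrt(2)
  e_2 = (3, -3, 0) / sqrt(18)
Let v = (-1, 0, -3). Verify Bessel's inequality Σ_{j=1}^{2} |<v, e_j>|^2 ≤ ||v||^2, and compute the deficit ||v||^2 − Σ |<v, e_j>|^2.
Σ |<v, e_j>|^2 = 1; ||v||^2 = 10; deficit = 9

Write each e_j = u_j / sqrt(<u_j, u_j>) where u_j is the displayed integer vector. Then <v, e_j> = <v, u_j> / sqrt(<u_j, u_j>), so |<v, e_j>|^2 = <v, u_j>^2 / <u_j, u_j>.
Coefficients: <v, e_1> = -1/sqrt(2), <v, e_2> = -3/sqrt(18).
Square and sum: Σ |<v, e_j>|^2 = 1.
Compute ||v||^2 = v·v = 10.
Deficit = 10 − 1 = 9 ≥ 0, confirming Bessel's inequality. (The deficit equals ||v − Σ <v,e_j> e_j||^2, the squared distance from v to span{e_j}.)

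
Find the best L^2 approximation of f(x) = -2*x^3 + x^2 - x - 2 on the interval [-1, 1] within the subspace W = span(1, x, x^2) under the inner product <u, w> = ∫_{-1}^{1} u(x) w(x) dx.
g(x) = x^2 - 11*x/5 - 2

The best approximation g ∈ W is the orthogonal projection of f onto W. Writing g = a_0 + a_1 x + a_2 x^2, the coefficients solve the normal equations G · a = b where
  G_{ij} = <φ_i, φ_j> and b_i = <f, φ_i>, with φ_0 = 1, φ_1 = x, φ_2 = x^2.
G =
  [2, 0, 2/3]
  [0, 2/3, 0]
  [2/3, 0, 2/5],
b = (-10/3, -22/15, -14/15).
Solving gives a_0 = -2, a_1 = -11/5, a_2 = 1, so
  g(x) = x^2 - 11*x/5 - 2.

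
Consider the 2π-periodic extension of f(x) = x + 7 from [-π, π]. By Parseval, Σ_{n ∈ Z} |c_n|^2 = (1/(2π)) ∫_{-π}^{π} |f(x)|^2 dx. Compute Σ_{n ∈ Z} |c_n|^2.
Σ |c_n|^2 = π^2/3 + 49

Expand and integrate term by term over [-π, π]:
  ∫ (x)^2 dx = 1·(2π^3/3); ∫ 2·1·(7)·x dx = 0 (odd integrand); ∫ 7^2 dx = 49·2π.
So (1/(2π)) ∫_{-π}^{π} (x + 7)^2 dx = 1π^2/3 + 49 = π^2/3 + 49.
Parseval ⇒ Σ |c_n|^2 = π^2/3 + 49.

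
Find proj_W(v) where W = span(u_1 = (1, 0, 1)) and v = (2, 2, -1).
proj_W(v) = (1/2, 0, 1/2)

Set up U = [u_1 | ... | u_1] ∈ R^(3×1). The projector onto W = col(U) is P = U (U^T U)^(-1) U^T.
Compute U^T U =
  [2],
and U^T v = (1).
Solve U^T U · c = U^T v for the coefficients: c = (1/2). The projection is proj_W(v) = U c.
Check: (v - proj_W(v)) · u_1 = 0  (should be 0).
Result: proj_W(v) = (1/2, 0, 1/2).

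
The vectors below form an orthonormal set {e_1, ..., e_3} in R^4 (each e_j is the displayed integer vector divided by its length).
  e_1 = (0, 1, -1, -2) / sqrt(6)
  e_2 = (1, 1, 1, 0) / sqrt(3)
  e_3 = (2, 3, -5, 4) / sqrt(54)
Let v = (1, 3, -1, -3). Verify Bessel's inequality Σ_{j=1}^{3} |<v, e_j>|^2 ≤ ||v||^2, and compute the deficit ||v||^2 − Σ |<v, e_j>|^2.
Σ |<v, e_j>|^2 = 539/27; ||v||^2 = 20; deficit = 1/27

Write each e_j = u_j / sqrt(<u_j, u_j>) where u_j is the displayed integer vector. Then <v, e_j> = <v, u_j> / sqrt(<u_j, u_j>), so |<v, e_j>|^2 = <v, u_j>^2 / <u_j, u_j>.
Coefficients: <v, e_1> = 10/sqrt(6), <v, e_2> = 3/sqrt(3), <v, e_3> = 4/sqrt(54).
Square and sum: Σ |<v, e_j>|^2 = 539/27.
Compute ||v||^2 = v·v = 20.
Deficit = 20 − 539/27 = 1/27 ≥ 0, confirming Bessel's inequality. (The deficit equals ||v − Σ <v,e_j> e_j||^2, the squared distance from v to span{e_j}.)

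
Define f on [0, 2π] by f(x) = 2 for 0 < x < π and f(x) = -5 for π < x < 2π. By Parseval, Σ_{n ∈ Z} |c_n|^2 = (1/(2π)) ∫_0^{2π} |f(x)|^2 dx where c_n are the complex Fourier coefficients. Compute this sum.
Σ |c_n|^2 = 29/2

Parseval equates the L^2 energy of f (normalised by 1/(2π)) with the ℓ^2 sum of its Fourier coefficients: (1/(2π)) ∫_0^{2π} |f|^2 = Σ |c_n|^2.
Compute the left side: (1/(2π)) [∫_0^π 2^2 dx + ∫_π^{2π} (-5)^2 dx] = (1/(2π)) · (4π + 25π) = (4 + 25)/2 = 29/2.
So Σ_{n ∈ Z} |c_n|^2 = 29/2.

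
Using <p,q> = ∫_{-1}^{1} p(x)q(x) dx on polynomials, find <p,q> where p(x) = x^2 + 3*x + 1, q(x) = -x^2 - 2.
<p,q> = -32/5

Expand the product: p(x)·q(x) = -x^4 - 3*x^3 - 3*x^2 - 6*x - 2.
∫_{-1}^{1} of each monomial x^k gives [2/(k+1) if k even, 0 if k odd]. Integrating term-by-term (or equivalently evaluating the antiderivative F(x) = -x^5/5 - 3*x^4/4 - x^3 - 3*x^2 - 2*x at the endpoints):
  F(1) − F(−1) = -139/20 − (-11/20) = -32/5.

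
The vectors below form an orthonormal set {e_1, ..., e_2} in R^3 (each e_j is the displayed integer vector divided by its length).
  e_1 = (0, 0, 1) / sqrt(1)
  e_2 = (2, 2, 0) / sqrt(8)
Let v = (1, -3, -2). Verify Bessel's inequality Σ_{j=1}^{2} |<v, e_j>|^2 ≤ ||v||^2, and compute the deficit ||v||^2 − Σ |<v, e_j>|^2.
Σ |<v, e_j>|^2 = 6; ||v||^2 = 14; deficit = 8

Write each e_j = u_j / sqrt(<u_j, u_j>) where u_j is the displayed integer vector. Then <v, e_j> = <v, u_j> / sqrt(<u_j, u_j>), so |<v, e_j>|^2 = <v, u_j>^2 / <u_j, u_j>.
Coefficients: <v, e_1> = -2/sqrt(1), <v, e_2> = -4/sqrt(8).
Square and sum: Σ |<v, e_j>|^2 = 6.
Compute ||v||^2 = v·v = 14.
Deficit = 14 − 6 = 8 ≥ 0, confirming Bessel's inequality. (The deficit equals ||v − Σ <v,e_j> e_j||^2, the squared distance from v to span{e_j}.)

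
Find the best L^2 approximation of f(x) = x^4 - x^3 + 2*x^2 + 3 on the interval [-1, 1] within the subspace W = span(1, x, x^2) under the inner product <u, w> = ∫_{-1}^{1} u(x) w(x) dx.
g(x) = 20*x^2/7 - 3*x/5 + 102/35

The best approximation g ∈ W is the orthogonal projection of f onto W. Writing g = a_0 + a_1 x + a_2 x^2, the coefficients solve the normal equations G · a = b where
  G_{ij} = <φ_i, φ_j> and b_i = <f, φ_i>, with φ_0 = 1, φ_1 = x, φ_2 = x^2.
G =
  [2, 0, 2/3]
  [0, 2/3, 0]
  [2/3, 0, 2/5],
b = (116/15, -2/5, 108/35).
Solving gives a_0 = 102/35, a_1 = -3/5, a_2 = 20/7, so
  g(x) = 20*x^2/7 - 3*x/5 + 102/35.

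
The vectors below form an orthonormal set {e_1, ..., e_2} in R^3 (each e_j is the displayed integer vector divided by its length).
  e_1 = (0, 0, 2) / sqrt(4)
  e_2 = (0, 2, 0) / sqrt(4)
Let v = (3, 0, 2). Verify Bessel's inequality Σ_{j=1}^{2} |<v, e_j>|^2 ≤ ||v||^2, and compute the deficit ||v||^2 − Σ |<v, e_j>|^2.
Σ |<v, e_j>|^2 = 4; ||v||^2 = 13; deficit = 9

Write each e_j = u_j / sqrt(<u_j, u_j>) where u_j is the displayed integer vector. Then <v, e_j> = <v, u_j> / sqrt(<u_j, u_j>), so |<v, e_j>|^2 = <v, u_j>^2 / <u_j, u_j>.
Coefficients: <v, e_1> = 4/sqrt(4), <v, e_2> = 0/sqrt(4).
Square and sum: Σ |<v, e_j>|^2 = 4.
Compute ||v||^2 = v·v = 13.
Deficit = 13 − 4 = 9 ≥ 0, confirming Bessel's inequality. (The deficit equals ||v − Σ <v,e_j> e_j||^2, the squared distance from v to span{e_j}.)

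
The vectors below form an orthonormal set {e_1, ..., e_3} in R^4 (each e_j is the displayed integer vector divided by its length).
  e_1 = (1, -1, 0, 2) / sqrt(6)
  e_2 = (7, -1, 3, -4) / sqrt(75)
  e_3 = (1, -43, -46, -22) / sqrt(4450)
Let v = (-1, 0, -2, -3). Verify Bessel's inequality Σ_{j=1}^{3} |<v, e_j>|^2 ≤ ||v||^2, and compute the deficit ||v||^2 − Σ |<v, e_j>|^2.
Σ |<v, e_j>|^2 = 1221/89; ||v||^2 = 14; deficit = 25/89

Write each e_j = u_j / sqrt(<u_j, u_j>) where u_j is the displayed integer vector. Then <v, e_j> = <v, u_j> / sqrt(<u_j, u_j>), so |<v, e_j>|^2 = <v, u_j>^2 / <u_j, u_j>.
Coefficients: <v, e_1> = -7/sqrt(6), <v, e_2> = -1/sqrt(75), <v, e_3> = 157/sqrt(4450).
Square and sum: Σ |<v, e_j>|^2 = 1221/89.
Compute ||v||^2 = v·v = 14.
Deficit = 14 − 1221/89 = 25/89 ≥ 0, confirming Bessel's inequality. (The deficit equals ||v − Σ <v,e_j> e_j||^2, the squared distance from v to span{e_j}.)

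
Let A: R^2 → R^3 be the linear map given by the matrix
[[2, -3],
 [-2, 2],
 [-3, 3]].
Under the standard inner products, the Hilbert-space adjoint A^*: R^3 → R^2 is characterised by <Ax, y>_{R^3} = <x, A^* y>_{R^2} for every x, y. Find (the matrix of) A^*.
A^* = A^T =
[[2, -2, -3],
 [-3, 2, 3]]

For real matrices with standard dot products, the defining identity <Ax, y> = <x, A^* y> gives (Ax)^T y = x^T (A^*) y, i.e. x^T A^T y = x^T (A^*) y. Since this holds for all x, y, we must have A^* = A^T. Therefore
A^* =
[[2, -2, -3],
 [-3, 2, 3]].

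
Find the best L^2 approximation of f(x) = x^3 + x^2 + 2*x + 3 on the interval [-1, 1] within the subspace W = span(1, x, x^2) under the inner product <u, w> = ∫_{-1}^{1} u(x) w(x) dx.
g(x) = x^2 + 13*x/5 + 3

The best approximation g ∈ W is the orthogonal projection of f onto W. Writing g = a_0 + a_1 x + a_2 x^2, the coefficients solve the normal equations G · a = b where
  G_{ij} = <φ_i, φ_j> and b_i = <f, φ_i>, with φ_0 = 1, φ_1 = x, φ_2 = x^2.
G =
  [2, 0, 2/3]
  [0, 2/3, 0]
  [2/3, 0, 2/5],
b = (20/3, 26/15, 12/5).
Solving gives a_0 = 3, a_1 = 13/5, a_2 = 1, so
  g(x) = x^2 + 13*x/5 + 3.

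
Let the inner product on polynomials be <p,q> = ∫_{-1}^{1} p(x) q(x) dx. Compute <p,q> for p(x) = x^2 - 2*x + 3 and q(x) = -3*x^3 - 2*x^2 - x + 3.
<p,q> = 284/15

Expand the product: p(x)·q(x) = -3*x^5 + 4*x^4 - 6*x^3 - x^2 - 9*x + 9.
∫_{-1}^{1} of each monomial x^k gives [2/(k+1) if k even, 0 if k odd]. Integrating term-by-term (or equivalently evaluating the antiderivative F(x) = -x^6/2 + 4*x^5/5 - 3*x^4/2 - x^3/3 - 9*x^2/2 + 9*x at the endpoints):
  F(1) − F(−1) = 89/30 − (-479/30) = 284/15.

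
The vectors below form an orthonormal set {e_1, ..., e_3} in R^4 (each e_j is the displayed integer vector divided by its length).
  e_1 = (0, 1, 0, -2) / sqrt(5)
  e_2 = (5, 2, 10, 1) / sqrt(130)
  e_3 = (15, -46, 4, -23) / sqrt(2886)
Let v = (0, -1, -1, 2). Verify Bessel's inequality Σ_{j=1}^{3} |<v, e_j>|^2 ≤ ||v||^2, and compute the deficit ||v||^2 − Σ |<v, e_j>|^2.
Σ |<v, e_j>|^2 = 641/111; ||v||^2 = 6; deficit = 25/111

Write each e_j = u_j / sqrt(<u_j, u_j>) where u_j is the displayed integer vector. Then <v, e_j> = <v, u_j> / sqrt(<u_j, u_j>), so |<v, e_j>|^2 = <v, u_j>^2 / <u_j, u_j>.
Coefficients: <v, e_1> = -5/sqrt(5), <v, e_2> = -10/sqrt(130), <v, e_3> = -4/sqrt(2886).
Square and sum: Σ |<v, e_j>|^2 = 641/111.
Compute ||v||^2 = v·v = 6.
Deficit = 6 − 641/111 = 25/111 ≥ 0, confirming Bessel's inequality. (The deficit equals ||v − Σ <v,e_j> e_j||^2, the squared distance from v to span{e_j}.)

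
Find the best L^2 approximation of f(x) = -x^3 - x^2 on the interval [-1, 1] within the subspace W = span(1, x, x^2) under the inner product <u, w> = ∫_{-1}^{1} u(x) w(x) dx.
g(x) = -x^2 - 3*x/5

The best approximation g ∈ W is the orthogonal projection of f onto W. Writing g = a_0 + a_1 x + a_2 x^2, the coefficients solve the normal equations G · a = b where
  G_{ij} = <φ_i, φ_j> and b_i = <f, φ_i>, with φ_0 = 1, φ_1 = x, φ_2 = x^2.
G =
  [2, 0, 2/3]
  [0, 2/3, 0]
  [2/3, 0, 2/5],
b = (-2/3, -2/5, -2/5).
Solving gives a_0 = 0, a_1 = -3/5, a_2 = -1, so
  g(x) = -x^2 - 3*x/5.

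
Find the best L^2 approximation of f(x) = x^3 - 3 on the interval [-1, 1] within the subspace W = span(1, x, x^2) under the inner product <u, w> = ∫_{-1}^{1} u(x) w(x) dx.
g(x) = 3*x/5 - 3

The best approximation g ∈ W is the orthogonal projection of f onto W. Writing g = a_0 + a_1 x + a_2 x^2, the coefficients solve the normal equations G · a = b where
  G_{ij} = <φ_i, φ_j> and b_i = <f, φ_i>, with φ_0 = 1, φ_1 = x, φ_2 = x^2.
G =
  [2, 0, 2/3]
  [0, 2/3, 0]
  [2/3, 0, 2/5],
b = (-6, 2/5, -2).
Solving gives a_0 = -3, a_1 = 3/5, a_2 = 0, so
  g(x) = 3*x/5 - 3.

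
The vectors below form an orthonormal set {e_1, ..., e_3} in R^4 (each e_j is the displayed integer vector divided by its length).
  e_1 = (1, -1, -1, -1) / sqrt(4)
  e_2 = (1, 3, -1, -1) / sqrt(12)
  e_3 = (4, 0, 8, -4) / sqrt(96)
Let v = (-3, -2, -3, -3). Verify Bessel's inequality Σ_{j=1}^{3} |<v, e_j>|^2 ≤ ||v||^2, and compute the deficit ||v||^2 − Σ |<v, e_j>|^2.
Σ |<v, e_j>|^2 = 13; ||v||^2 = 31; deficit = 18

Write each e_j = u_j / sqrt(<u_j, u_j>) where u_j is the displayed integer vector. Then <v, e_j> = <v, u_j> / sqrt(<u_j, u_j>), so |<v, e_j>|^2 = <v, u_j>^2 / <u_j, u_j>.
Coefficients: <v, e_1> = 5/sqrt(4), <v, e_2> = -3/sqrt(12), <v, e_3> = -24/sqrt(96).
Square and sum: Σ |<v, e_j>|^2 = 13.
Compute ||v||^2 = v·v = 31.
Deficit = 31 − 13 = 18 ≥ 0, confirming Bessel's inequality. (The deficit equals ||v − Σ <v,e_j> e_j||^2, the squared distance from v to span{e_j}.)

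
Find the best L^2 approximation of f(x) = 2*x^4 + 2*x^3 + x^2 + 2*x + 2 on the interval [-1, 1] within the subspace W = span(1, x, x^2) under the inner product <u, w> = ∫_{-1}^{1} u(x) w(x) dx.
g(x) = 19*x^2/7 + 16*x/5 + 64/35

The best approximation g ∈ W is the orthogonal projection of f onto W. Writing g = a_0 + a_1 x + a_2 x^2, the coefficients solve the normal equations G · a = b where
  G_{ij} = <φ_i, φ_j> and b_i = <f, φ_i>, with φ_0 = 1, φ_1 = x, φ_2 = x^2.
G =
  [2, 0, 2/3]
  [0, 2/3, 0]
  [2/3, 0, 2/5],
b = (82/15, 32/15, 242/105).
Solving gives a_0 = 64/35, a_1 = 16/5, a_2 = 19/7, so
  g(x) = 19*x^2/7 + 16*x/5 + 64/35.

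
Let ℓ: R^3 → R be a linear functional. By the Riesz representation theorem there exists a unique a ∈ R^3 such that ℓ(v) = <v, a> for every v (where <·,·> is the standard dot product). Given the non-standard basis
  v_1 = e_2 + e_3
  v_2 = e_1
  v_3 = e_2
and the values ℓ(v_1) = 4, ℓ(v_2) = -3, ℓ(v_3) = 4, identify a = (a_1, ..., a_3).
a = (-3, 4, 0)

Write a = (a_1, ..., a_3) in the standard basis. For each basis vector v_i, ℓ(v_i) = <v_i, a> is a linear equation in the a_j's. Collect the n equations into a matrix system V a = ℓ, where row i of V is v_i (expressed in the standard basis). Since V is invertible (lower-triangular with 1s on the diagonal, up to permutation), solve by back-substitution:
  V =
[[0, 1, 1],
 [1, 0, 0],
 [0, 1, 0]]
  V a = (4, -3, 4)
Solving gives a = (-3, 4, 0).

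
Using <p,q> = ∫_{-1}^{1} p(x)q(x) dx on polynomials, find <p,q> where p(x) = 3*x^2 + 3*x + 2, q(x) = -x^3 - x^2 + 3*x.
<p,q> = 34/15

Expand the product: p(x)·q(x) = -3*x^5 - 6*x^4 + 4*x^3 + 7*x^2 + 6*x.
∫_{-1}^{1} of each monomial x^k gives [2/(k+1) if k even, 0 if k odd]. Integrating term-by-term (or equivalently evaluating the antiderivative F(x) = -x^6/2 - 6*x^5/5 + x^4 + 7*x^3/3 + 3*x^2 at the endpoints):
  F(1) − F(−1) = 139/30 − (71/30) = 34/15.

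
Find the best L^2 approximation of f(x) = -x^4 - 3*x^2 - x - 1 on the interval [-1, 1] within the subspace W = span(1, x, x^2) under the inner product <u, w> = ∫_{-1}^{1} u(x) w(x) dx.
g(x) = -27*x^2/7 - x - 32/35

The best approximation g ∈ W is the orthogonal projection of f onto W. Writing g = a_0 + a_1 x + a_2 x^2, the coefficients solve the normal equations G · a = b where
  G_{ij} = <φ_i, φ_j> and b_i = <f, φ_i>, with φ_0 = 1, φ_1 = x, φ_2 = x^2.
G =
  [2, 0, 2/3]
  [0, 2/3, 0]
  [2/3, 0, 2/5],
b = (-22/5, -2/3, -226/105).
Solving gives a_0 = -32/35, a_1 = -1, a_2 = -27/7, so
  g(x) = -27*x^2/7 - x - 32/35.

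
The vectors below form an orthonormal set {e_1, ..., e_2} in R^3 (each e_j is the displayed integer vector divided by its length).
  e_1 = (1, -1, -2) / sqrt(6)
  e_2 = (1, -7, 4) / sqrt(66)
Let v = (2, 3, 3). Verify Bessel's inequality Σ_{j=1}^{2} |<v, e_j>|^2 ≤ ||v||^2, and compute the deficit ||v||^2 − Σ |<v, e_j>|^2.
Σ |<v, e_j>|^2 = 98/11; ||v||^2 = 22; deficit = 144/11

Write each e_j = u_j / sqrt(<u_j, u_j>) where u_j is the displayed integer vector. Then <v, e_j> = <v, u_j> / sqrt(<u_j, u_j>), so |<v, e_j>|^2 = <v, u_j>^2 / <u_j, u_j>.
Coefficients: <v, e_1> = -7/sqrt(6), <v, e_2> = -7/sqrt(66).
Square and sum: Σ |<v, e_j>|^2 = 98/11.
Compute ||v||^2 = v·v = 22.
Deficit = 22 − 98/11 = 144/11 ≥ 0, confirming Bessel's inequality. (The deficit equals ||v − Σ <v,e_j> e_j||^2, the squared distance from v to span{e_j}.)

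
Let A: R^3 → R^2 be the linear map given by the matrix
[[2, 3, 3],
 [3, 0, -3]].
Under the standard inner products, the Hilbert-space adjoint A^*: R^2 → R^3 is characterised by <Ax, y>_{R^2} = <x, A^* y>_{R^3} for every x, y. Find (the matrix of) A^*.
A^* = A^T =
[[2, 3],
 [3, 0],
 [3, -3]]

For real matrices with standard dot products, the defining identity <Ax, y> = <x, A^* y> gives (Ax)^T y = x^T (A^*) y, i.e. x^T A^T y = x^T (A^*) y. Since this holds for all x, y, we must have A^* = A^T. Therefore
A^* =
[[2, 3],
 [3, 0],
 [3, -3]].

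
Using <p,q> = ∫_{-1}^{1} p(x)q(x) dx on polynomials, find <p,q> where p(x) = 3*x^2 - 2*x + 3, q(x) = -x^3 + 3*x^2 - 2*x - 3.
<p,q> = -164/15

Expand the product: p(x)·q(x) = -3*x^5 + 11*x^4 - 15*x^3 + 4*x^2 - 9.
∫_{-1}^{1} of each monomial x^k gives [2/(k+1) if k even, 0 if k odd]. Integrating term-by-term (or equivalently evaluating the antiderivative F(x) = -x^6/2 + 11*x^5/5 - 15*x^4/4 + 4*x^3/3 - 9*x at the endpoints):
  F(1) − F(−1) = -583/60 − (73/60) = -164/15.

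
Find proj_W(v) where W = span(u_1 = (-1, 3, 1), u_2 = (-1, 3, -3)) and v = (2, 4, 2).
proj_W(v) = (-1, 3, 2)

Set up U = [u_1 | ... | u_2] ∈ R^(3×2). The projector onto W = col(U) is P = U (U^T U)^(-1) U^T.
Compute U^T U =
  [11, 7]
  [7, 19],
and U^T v = (12, 4).
Solve U^T U · c = U^T v for the coefficients: c = (5/4, -1/4). The projection is proj_W(v) = U c.
Check: (v - proj_W(v)) · u_1 = 0  (should be 0).
Check: (v - proj_W(v)) · u_2 = 0  (should be 0).
Result: proj_W(v) = (-1, 3, 2).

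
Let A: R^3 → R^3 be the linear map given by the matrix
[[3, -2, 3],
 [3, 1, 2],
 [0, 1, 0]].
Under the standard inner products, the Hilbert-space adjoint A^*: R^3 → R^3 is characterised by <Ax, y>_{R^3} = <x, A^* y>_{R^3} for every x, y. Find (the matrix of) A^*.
A^* = A^T =
[[3, 3, 0],
 [-2, 1, 1],
 [3, 2, 0]]

For real matrices with standard dot products, the defining identity <Ax, y> = <x, A^* y> gives (Ax)^T y = x^T (A^*) y, i.e. x^T A^T y = x^T (A^*) y. Since this holds for all x, y, we must have A^* = A^T. Therefore
A^* =
[[3, 3, 0],
 [-2, 1, 1],
 [3, 2, 0]].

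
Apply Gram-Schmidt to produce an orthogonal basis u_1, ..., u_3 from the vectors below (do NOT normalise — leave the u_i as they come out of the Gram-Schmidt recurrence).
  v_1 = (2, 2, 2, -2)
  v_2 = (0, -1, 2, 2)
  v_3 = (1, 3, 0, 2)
Orthogonal basis:
  u_1 = (2, 2, 2, -2)
  u_2 = (1/4, -3/4, 9/4, 7/4)
  u_3 = (16/35, 92/35, -31/35, 11/5)

Apply the Gram-Schmidt recurrence
  u_1 = v_1
  u_i = v_i − Σ_{j<i} ((v_i · u_j) / (u_j · u_j)) · u_j.

Step by step this gives:
  u_1 = (2, 2, 2, -2)
  u_2 = (1/4, -3/4, 9/4, 7/4)
  u_3 = (16/35, 92/35, -31/35, 11/5)

Orthogonality check:
  u_2 · u_1 = 0 (should be 0)
  u_3 · u_1 = 0 (should be 0)
  u_3 · u_2 = 0 (should be 0)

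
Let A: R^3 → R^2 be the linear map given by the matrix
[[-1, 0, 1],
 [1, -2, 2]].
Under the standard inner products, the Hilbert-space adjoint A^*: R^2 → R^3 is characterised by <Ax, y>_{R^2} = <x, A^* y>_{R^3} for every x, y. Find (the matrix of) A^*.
A^* = A^T =
[[-1, 1],
 [0, -2],
 [1, 2]]

For real matrices with standard dot products, the defining identity <Ax, y> = <x, A^* y> gives (Ax)^T y = x^T (A^*) y, i.e. x^T A^T y = x^T (A^*) y. Since this holds for all x, y, we must have A^* = A^T. Therefore
A^* =
[[-1, 1],
 [0, -2],
 [1, 2]].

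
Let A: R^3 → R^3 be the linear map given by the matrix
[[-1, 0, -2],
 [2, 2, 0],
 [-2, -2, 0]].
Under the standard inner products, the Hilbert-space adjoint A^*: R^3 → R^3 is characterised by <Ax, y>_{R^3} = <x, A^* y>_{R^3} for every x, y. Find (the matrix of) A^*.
A^* = A^T =
[[-1, 2, -2],
 [0, 2, -2],
 [-2, 0, 0]]

For real matrices with standard dot products, the defining identity <Ax, y> = <x, A^* y> gives (Ax)^T y = x^T (A^*) y, i.e. x^T A^T y = x^T (A^*) y. Since this holds for all x, y, we must have A^* = A^T. Therefore
A^* =
[[-1, 2, -2],
 [0, 2, -2],
 [-2, 0, 0]].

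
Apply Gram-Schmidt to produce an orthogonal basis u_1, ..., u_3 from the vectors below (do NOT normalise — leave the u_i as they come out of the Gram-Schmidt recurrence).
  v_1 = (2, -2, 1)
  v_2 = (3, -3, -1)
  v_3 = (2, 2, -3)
Orthogonal basis:
  u_1 = (2, -2, 1)
  u_2 = (5/9, -5/9, -20/9)
  u_3 = (2, 2, 0)

Apply the Gram-Schmidt recurrence
  u_1 = v_1
  u_i = v_i − Σ_{j<i} ((v_i · u_j) / (u_j · u_j)) · u_j.

Step by step this gives:
  u_1 = (2, -2, 1)
  u_2 = (5/9, -5/9, -20/9)
  u_3 = (2, 2, 0)

Orthogonality check:
  u_2 · u_1 = 0 (should be 0)
  u_3 · u_1 = 0 (should be 0)
  u_3 · u_2 = 0 (should be 0)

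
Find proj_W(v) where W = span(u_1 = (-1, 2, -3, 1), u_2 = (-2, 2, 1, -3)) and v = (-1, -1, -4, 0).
proj_W(v) = (-13/45, 46/45, -109/45, 7/5)

Set up U = [u_1 | ... | u_2] ∈ R^(4×2). The projector onto W = col(U) is P = U (U^T U)^(-1) U^T.
Compute U^T U =
  [15, 0]
  [0, 18],
and U^T v = (11, -4).
Solve U^T U · c = U^T v for the coefficients: c = (11/15, -2/9). The projection is proj_W(v) = U c.
Check: (v - proj_W(v)) · u_1 = 0  (should be 0).
Check: (v - proj_W(v)) · u_2 = 0  (should be 0).
Result: proj_W(v) = (-13/45, 46/45, -109/45, 7/5).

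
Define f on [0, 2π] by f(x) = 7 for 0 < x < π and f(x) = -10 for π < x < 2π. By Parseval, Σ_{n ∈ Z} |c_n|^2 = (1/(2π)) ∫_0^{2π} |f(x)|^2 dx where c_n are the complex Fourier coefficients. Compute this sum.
Σ |c_n|^2 = 149/2

Parseval equates the L^2 energy of f (normalised by 1/(2π)) with the ℓ^2 sum of its Fourier coefficients: (1/(2π)) ∫_0^{2π} |f|^2 = Σ |c_n|^2.
Compute the left side: (1/(2π)) [∫_0^π 7^2 dx + ∫_π^{2π} (-10)^2 dx] = (1/(2π)) · (49π + 100π) = (49 + 100)/2 = 149/2.
So Σ_{n ∈ Z} |c_n|^2 = 149/2.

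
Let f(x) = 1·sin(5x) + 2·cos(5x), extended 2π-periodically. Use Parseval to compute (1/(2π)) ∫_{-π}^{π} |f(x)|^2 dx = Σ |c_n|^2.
Σ |c_n|^2 = 5/2

Expand |f|^2 and use orthogonality of {sin(nx), cos(mx)} on [-π, π]:
  ∫_{-π}^{π} sin(nx)^2 dx = π, ∫ cos(mx)^2 dx = π, and cross terms integrate to 0.
So ∫_{-π}^{π} f(x)^2 dx = 1^2 · π + 2^2 · π = (1 + 4)π.
Divide by 2π: (1 + 4)/2 = 5/2.
By Parseval, this equals Σ |c_n|^2.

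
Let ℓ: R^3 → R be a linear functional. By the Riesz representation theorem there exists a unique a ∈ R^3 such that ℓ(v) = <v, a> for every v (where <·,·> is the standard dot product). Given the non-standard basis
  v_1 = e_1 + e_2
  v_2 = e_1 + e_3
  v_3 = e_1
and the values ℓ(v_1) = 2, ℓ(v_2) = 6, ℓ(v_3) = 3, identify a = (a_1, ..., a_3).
a = (3, -1, 3)

Write a = (a_1, ..., a_3) in the standard basis. For each basis vector v_i, ℓ(v_i) = <v_i, a> is a linear equation in the a_j's. Collect the n equations into a matrix system V a = ℓ, where row i of V is v_i (expressed in the standard basis). Since V is invertible (lower-triangular with 1s on the diagonal, up to permutation), solve by back-substitution:
  V =
[[1, 1, 0],
 [1, 0, 1],
 [1, 0, 0]]
  V a = (2, 6, 3)
Solving gives a = (3, -1, 3).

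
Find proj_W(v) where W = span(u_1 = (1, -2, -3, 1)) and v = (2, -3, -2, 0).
proj_W(v) = (14/15, -28/15, -14/5, 14/15)

Set up U = [u_1 | ... | u_1] ∈ R^(4×1). The projector onto W = col(U) is P = U (U^T U)^(-1) U^T.
Compute U^T U =
  [15],
and U^T v = (14).
Solve U^T U · c = U^T v for the coefficients: c = (14/15). The projection is proj_W(v) = U c.
Check: (v - proj_W(v)) · u_1 = 0  (should be 0).
Result: proj_W(v) = (14/15, -28/15, -14/5, 14/15).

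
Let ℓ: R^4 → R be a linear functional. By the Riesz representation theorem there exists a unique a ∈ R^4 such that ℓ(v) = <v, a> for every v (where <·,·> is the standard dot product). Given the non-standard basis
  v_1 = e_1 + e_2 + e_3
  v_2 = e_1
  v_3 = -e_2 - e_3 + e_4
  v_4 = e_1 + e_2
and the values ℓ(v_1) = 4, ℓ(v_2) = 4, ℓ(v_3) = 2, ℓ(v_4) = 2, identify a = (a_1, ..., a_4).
a = (4, -2, 2, 2)

Write a = (a_1, ..., a_4) in the standard basis. For each basis vector v_i, ℓ(v_i) = <v_i, a> is a linear equation in the a_j's. Collect the n equations into a matrix system V a = ℓ, where row i of V is v_i (expressed in the standard basis). Since V is invertible (lower-triangular with 1s on the diagonal, up to permutation), solve by back-substitution:
  V =
[[1, 1, 1, 0],
 [1, 0, 0, 0],
 [0, -1, -1, 1],
 [1, 1, 0, 0]]
  V a = (4, 4, 2, 2)
Solving gives a = (4, -2, 2, 2).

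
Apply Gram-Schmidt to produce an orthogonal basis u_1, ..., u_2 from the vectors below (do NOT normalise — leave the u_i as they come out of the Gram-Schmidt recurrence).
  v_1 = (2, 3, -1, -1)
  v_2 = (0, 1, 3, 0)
Orthogonal basis:
  u_1 = (2, 3, -1, -1)
  u_2 = (0, 1, 3, 0)

Apply the Gram-Schmidt recurrence
  u_1 = v_1
  u_i = v_i − Σ_{j<i} ((v_i · u_j) / (u_j · u_j)) · u_j.

Step by step this gives:
  u_1 = (2, 3, -1, -1)
  u_2 = (0, 1, 3, 0)

Orthogonality check:
  u_2 · u_1 = 0 (should be 0)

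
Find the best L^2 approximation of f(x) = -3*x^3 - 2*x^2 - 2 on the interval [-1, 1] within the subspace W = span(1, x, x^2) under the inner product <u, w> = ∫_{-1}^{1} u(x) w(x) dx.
g(x) = -2*x^2 - 9*x/5 - 2

The best approximation g ∈ W is the orthogonal projection of f onto W. Writing g = a_0 + a_1 x + a_2 x^2, the coefficients solve the normal equations G · a = b where
  G_{ij} = <φ_i, φ_j> and b_i = <f, φ_i>, with φ_0 = 1, φ_1 = x, φ_2 = x^2.
G =
  [2, 0, 2/3]
  [0, 2/3, 0]
  [2/3, 0, 2/5],
b = (-16/3, -6/5, -32/15).
Solving gives a_0 = -2, a_1 = -9/5, a_2 = -2, so
  g(x) = -2*x^2 - 9*x/5 - 2.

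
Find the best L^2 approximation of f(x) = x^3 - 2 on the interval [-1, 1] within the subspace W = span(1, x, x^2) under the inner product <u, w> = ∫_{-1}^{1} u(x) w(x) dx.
g(x) = 3*x/5 - 2

The best approximation g ∈ W is the orthogonal projection of f onto W. Writing g = a_0 + a_1 x + a_2 x^2, the coefficients solve the normal equations G · a = b where
  G_{ij} = <φ_i, φ_j> and b_i = <f, φ_i>, with φ_0 = 1, φ_1 = x, φ_2 = x^2.
G =
  [2, 0, 2/3]
  [0, 2/3, 0]
  [2/3, 0, 2/5],
b = (-4, 2/5, -4/3).
Solving gives a_0 = -2, a_1 = 3/5, a_2 = 0, so
  g(x) = 3*x/5 - 2.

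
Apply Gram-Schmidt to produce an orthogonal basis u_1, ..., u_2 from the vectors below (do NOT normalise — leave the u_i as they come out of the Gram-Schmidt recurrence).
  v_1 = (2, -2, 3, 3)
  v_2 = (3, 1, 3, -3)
Orthogonal basis:
  u_1 = (2, -2, 3, 3)
  u_2 = (35/13, 17/13, 33/13, -45/13)

Apply the Gram-Schmidt recurrence
  u_1 = v_1
  u_i = v_i − Σ_{j<i} ((v_i · u_j) / (u_j · u_j)) · u_j.

Step by step this gives:
  u_1 = (2, -2, 3, 3)
  u_2 = (35/13, 17/13, 33/13, -45/13)

Orthogonality check:
  u_2 · u_1 = 0 (should be 0)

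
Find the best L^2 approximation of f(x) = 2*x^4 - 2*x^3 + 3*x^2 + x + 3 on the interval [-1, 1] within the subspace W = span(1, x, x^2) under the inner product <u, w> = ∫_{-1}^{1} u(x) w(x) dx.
g(x) = 33*x^2/7 - x/5 + 99/35

The best approximation g ∈ W is the orthogonal projection of f onto W. Writing g = a_0 + a_1 x + a_2 x^2, the coefficients solve the normal equations G · a = b where
  G_{ij} = <φ_i, φ_j> and b_i = <f, φ_i>, with φ_0 = 1, φ_1 = x, φ_2 = x^2.
G =
  [2, 0, 2/3]
  [0, 2/3, 0]
  [2/3, 0, 2/5],
b = (44/5, -2/15, 132/35).
Solving gives a_0 = 99/35, a_1 = -1/5, a_2 = 33/7, so
  g(x) = 33*x^2/7 - x/5 + 99/35.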